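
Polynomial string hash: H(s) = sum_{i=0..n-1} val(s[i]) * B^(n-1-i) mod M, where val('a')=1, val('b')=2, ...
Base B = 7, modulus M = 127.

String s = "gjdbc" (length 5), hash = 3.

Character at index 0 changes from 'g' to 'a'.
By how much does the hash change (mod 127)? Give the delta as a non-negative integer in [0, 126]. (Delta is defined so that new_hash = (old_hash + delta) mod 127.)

Answer: 72

Derivation:
Delta formula: (val(new) - val(old)) * B^(n-1-k) mod M
  val('a') - val('g') = 1 - 7 = -6
  B^(n-1-k) = 7^4 mod 127 = 115
  Delta = -6 * 115 mod 127 = 72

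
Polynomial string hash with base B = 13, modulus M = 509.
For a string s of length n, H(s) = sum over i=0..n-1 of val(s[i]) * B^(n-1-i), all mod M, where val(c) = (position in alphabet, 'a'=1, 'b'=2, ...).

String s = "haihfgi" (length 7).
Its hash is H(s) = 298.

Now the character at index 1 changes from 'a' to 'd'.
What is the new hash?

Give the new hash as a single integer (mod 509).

val('a') = 1, val('d') = 4
Position k = 1, exponent = n-1-k = 5
B^5 mod M = 13^5 mod 509 = 232
Delta = (4 - 1) * 232 mod 509 = 187
New hash = (298 + 187) mod 509 = 485

Answer: 485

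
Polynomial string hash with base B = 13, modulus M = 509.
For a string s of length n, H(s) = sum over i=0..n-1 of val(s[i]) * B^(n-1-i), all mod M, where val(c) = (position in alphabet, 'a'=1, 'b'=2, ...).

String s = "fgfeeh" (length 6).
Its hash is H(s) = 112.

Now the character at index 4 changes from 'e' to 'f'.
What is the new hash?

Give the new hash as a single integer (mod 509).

val('e') = 5, val('f') = 6
Position k = 4, exponent = n-1-k = 1
B^1 mod M = 13^1 mod 509 = 13
Delta = (6 - 5) * 13 mod 509 = 13
New hash = (112 + 13) mod 509 = 125

Answer: 125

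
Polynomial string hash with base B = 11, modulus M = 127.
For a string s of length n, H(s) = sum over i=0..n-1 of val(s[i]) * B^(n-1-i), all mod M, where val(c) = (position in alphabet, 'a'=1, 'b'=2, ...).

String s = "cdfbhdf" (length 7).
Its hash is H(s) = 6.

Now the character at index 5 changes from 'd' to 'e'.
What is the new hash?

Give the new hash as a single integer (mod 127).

val('d') = 4, val('e') = 5
Position k = 5, exponent = n-1-k = 1
B^1 mod M = 11^1 mod 127 = 11
Delta = (5 - 4) * 11 mod 127 = 11
New hash = (6 + 11) mod 127 = 17

Answer: 17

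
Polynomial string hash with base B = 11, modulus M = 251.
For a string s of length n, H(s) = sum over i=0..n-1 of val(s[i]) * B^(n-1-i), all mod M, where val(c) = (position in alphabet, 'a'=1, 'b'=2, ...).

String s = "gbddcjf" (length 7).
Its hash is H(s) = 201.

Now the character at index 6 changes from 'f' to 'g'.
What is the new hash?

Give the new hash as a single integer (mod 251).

Answer: 202

Derivation:
val('f') = 6, val('g') = 7
Position k = 6, exponent = n-1-k = 0
B^0 mod M = 11^0 mod 251 = 1
Delta = (7 - 6) * 1 mod 251 = 1
New hash = (201 + 1) mod 251 = 202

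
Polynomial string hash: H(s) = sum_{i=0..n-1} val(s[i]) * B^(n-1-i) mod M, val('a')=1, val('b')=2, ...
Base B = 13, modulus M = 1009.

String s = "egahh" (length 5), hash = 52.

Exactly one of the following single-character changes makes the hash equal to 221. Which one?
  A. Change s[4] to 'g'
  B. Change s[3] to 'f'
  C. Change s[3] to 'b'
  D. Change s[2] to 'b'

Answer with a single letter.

Answer: D

Derivation:
Option A: s[4]='h'->'g', delta=(7-8)*13^0 mod 1009 = 1008, hash=52+1008 mod 1009 = 51
Option B: s[3]='h'->'f', delta=(6-8)*13^1 mod 1009 = 983, hash=52+983 mod 1009 = 26
Option C: s[3]='h'->'b', delta=(2-8)*13^1 mod 1009 = 931, hash=52+931 mod 1009 = 983
Option D: s[2]='a'->'b', delta=(2-1)*13^2 mod 1009 = 169, hash=52+169 mod 1009 = 221 <-- target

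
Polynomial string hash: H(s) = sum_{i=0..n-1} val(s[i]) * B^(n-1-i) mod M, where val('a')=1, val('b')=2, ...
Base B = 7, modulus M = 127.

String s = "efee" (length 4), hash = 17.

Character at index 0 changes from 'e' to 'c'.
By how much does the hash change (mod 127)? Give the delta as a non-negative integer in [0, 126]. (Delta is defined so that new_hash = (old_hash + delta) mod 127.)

Answer: 76

Derivation:
Delta formula: (val(new) - val(old)) * B^(n-1-k) mod M
  val('c') - val('e') = 3 - 5 = -2
  B^(n-1-k) = 7^3 mod 127 = 89
  Delta = -2 * 89 mod 127 = 76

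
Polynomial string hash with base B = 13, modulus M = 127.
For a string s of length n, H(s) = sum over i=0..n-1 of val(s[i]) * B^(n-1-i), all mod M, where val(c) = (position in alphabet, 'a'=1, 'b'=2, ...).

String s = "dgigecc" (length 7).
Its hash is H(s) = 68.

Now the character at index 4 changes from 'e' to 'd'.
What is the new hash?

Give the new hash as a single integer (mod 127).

Answer: 26

Derivation:
val('e') = 5, val('d') = 4
Position k = 4, exponent = n-1-k = 2
B^2 mod M = 13^2 mod 127 = 42
Delta = (4 - 5) * 42 mod 127 = 85
New hash = (68 + 85) mod 127 = 26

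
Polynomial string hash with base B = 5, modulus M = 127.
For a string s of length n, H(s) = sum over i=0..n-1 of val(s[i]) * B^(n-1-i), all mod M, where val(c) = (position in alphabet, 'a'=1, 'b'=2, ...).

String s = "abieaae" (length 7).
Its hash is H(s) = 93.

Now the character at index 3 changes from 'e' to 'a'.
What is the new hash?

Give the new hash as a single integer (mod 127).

val('e') = 5, val('a') = 1
Position k = 3, exponent = n-1-k = 3
B^3 mod M = 5^3 mod 127 = 125
Delta = (1 - 5) * 125 mod 127 = 8
New hash = (93 + 8) mod 127 = 101

Answer: 101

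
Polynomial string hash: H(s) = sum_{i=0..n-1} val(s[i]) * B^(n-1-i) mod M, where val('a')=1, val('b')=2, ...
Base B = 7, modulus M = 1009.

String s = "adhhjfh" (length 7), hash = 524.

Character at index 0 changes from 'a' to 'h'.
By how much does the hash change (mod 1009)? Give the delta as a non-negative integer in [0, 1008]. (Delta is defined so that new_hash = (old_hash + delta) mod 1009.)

Answer: 199

Derivation:
Delta formula: (val(new) - val(old)) * B^(n-1-k) mod M
  val('h') - val('a') = 8 - 1 = 7
  B^(n-1-k) = 7^6 mod 1009 = 605
  Delta = 7 * 605 mod 1009 = 199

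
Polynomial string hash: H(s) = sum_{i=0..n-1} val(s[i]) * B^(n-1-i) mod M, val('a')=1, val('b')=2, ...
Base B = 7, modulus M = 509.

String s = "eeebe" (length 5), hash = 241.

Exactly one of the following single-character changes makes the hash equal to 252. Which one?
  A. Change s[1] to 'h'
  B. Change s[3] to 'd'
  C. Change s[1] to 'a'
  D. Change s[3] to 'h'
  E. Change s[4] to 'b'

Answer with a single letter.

Option A: s[1]='e'->'h', delta=(8-5)*7^3 mod 509 = 11, hash=241+11 mod 509 = 252 <-- target
Option B: s[3]='b'->'d', delta=(4-2)*7^1 mod 509 = 14, hash=241+14 mod 509 = 255
Option C: s[1]='e'->'a', delta=(1-5)*7^3 mod 509 = 155, hash=241+155 mod 509 = 396
Option D: s[3]='b'->'h', delta=(8-2)*7^1 mod 509 = 42, hash=241+42 mod 509 = 283
Option E: s[4]='e'->'b', delta=(2-5)*7^0 mod 509 = 506, hash=241+506 mod 509 = 238

Answer: A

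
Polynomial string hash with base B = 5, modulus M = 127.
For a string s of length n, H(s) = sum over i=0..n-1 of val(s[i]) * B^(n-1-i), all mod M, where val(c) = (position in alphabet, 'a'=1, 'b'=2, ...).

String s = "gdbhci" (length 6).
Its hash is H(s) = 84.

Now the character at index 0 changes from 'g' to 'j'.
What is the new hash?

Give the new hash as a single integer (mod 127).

val('g') = 7, val('j') = 10
Position k = 0, exponent = n-1-k = 5
B^5 mod M = 5^5 mod 127 = 77
Delta = (10 - 7) * 77 mod 127 = 104
New hash = (84 + 104) mod 127 = 61

Answer: 61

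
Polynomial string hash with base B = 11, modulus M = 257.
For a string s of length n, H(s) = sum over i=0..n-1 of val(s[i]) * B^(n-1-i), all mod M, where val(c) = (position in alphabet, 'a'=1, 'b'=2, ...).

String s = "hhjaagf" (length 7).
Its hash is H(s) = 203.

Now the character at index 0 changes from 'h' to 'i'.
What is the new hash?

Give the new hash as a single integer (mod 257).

Answer: 6

Derivation:
val('h') = 8, val('i') = 9
Position k = 0, exponent = n-1-k = 6
B^6 mod M = 11^6 mod 257 = 60
Delta = (9 - 8) * 60 mod 257 = 60
New hash = (203 + 60) mod 257 = 6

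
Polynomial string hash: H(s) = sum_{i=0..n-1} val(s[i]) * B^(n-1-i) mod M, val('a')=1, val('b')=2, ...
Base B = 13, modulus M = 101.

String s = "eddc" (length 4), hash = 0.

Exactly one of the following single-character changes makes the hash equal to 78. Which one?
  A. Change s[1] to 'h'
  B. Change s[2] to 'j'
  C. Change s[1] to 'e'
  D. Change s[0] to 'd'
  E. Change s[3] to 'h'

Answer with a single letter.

Option A: s[1]='d'->'h', delta=(8-4)*13^2 mod 101 = 70, hash=0+70 mod 101 = 70
Option B: s[2]='d'->'j', delta=(10-4)*13^1 mod 101 = 78, hash=0+78 mod 101 = 78 <-- target
Option C: s[1]='d'->'e', delta=(5-4)*13^2 mod 101 = 68, hash=0+68 mod 101 = 68
Option D: s[0]='e'->'d', delta=(4-5)*13^3 mod 101 = 25, hash=0+25 mod 101 = 25
Option E: s[3]='c'->'h', delta=(8-3)*13^0 mod 101 = 5, hash=0+5 mod 101 = 5

Answer: B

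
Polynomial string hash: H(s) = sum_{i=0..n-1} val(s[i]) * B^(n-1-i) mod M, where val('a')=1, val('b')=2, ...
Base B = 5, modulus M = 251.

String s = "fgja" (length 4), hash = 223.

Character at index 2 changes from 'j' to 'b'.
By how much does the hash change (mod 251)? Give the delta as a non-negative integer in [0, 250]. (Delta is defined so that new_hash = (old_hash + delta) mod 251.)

Delta formula: (val(new) - val(old)) * B^(n-1-k) mod M
  val('b') - val('j') = 2 - 10 = -8
  B^(n-1-k) = 5^1 mod 251 = 5
  Delta = -8 * 5 mod 251 = 211

Answer: 211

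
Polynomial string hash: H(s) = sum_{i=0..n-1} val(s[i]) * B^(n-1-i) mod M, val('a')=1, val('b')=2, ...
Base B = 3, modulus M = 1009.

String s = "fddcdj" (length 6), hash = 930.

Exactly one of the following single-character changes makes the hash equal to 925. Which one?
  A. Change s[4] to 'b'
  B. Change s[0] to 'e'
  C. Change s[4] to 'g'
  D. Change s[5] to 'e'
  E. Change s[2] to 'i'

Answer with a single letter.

Option A: s[4]='d'->'b', delta=(2-4)*3^1 mod 1009 = 1003, hash=930+1003 mod 1009 = 924
Option B: s[0]='f'->'e', delta=(5-6)*3^5 mod 1009 = 766, hash=930+766 mod 1009 = 687
Option C: s[4]='d'->'g', delta=(7-4)*3^1 mod 1009 = 9, hash=930+9 mod 1009 = 939
Option D: s[5]='j'->'e', delta=(5-10)*3^0 mod 1009 = 1004, hash=930+1004 mod 1009 = 925 <-- target
Option E: s[2]='d'->'i', delta=(9-4)*3^3 mod 1009 = 135, hash=930+135 mod 1009 = 56

Answer: D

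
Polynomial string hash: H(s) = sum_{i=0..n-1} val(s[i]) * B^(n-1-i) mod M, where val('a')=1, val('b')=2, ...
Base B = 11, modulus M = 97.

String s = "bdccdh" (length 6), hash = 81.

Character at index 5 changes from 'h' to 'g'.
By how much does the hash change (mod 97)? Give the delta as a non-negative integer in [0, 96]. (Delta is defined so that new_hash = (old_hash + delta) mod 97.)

Delta formula: (val(new) - val(old)) * B^(n-1-k) mod M
  val('g') - val('h') = 7 - 8 = -1
  B^(n-1-k) = 11^0 mod 97 = 1
  Delta = -1 * 1 mod 97 = 96

Answer: 96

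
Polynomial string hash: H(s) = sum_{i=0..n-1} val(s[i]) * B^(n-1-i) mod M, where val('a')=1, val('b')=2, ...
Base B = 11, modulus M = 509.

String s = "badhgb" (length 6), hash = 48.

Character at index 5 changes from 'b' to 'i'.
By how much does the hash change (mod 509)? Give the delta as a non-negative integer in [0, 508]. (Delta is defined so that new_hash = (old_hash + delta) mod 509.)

Delta formula: (val(new) - val(old)) * B^(n-1-k) mod M
  val('i') - val('b') = 9 - 2 = 7
  B^(n-1-k) = 11^0 mod 509 = 1
  Delta = 7 * 1 mod 509 = 7

Answer: 7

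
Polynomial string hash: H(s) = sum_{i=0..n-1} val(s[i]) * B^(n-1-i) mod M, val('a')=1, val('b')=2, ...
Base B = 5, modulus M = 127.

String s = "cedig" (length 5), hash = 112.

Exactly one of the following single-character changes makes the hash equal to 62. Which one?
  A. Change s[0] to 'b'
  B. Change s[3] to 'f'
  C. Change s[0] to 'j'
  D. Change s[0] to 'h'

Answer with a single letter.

Option A: s[0]='c'->'b', delta=(2-3)*5^4 mod 127 = 10, hash=112+10 mod 127 = 122
Option B: s[3]='i'->'f', delta=(6-9)*5^1 mod 127 = 112, hash=112+112 mod 127 = 97
Option C: s[0]='c'->'j', delta=(10-3)*5^4 mod 127 = 57, hash=112+57 mod 127 = 42
Option D: s[0]='c'->'h', delta=(8-3)*5^4 mod 127 = 77, hash=112+77 mod 127 = 62 <-- target

Answer: D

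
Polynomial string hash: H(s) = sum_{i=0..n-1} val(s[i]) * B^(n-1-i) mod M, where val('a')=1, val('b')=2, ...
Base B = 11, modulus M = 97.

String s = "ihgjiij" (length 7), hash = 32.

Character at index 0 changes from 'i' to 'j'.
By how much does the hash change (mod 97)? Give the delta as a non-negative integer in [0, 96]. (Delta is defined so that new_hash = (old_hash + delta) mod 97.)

Answer: 50

Derivation:
Delta formula: (val(new) - val(old)) * B^(n-1-k) mod M
  val('j') - val('i') = 10 - 9 = 1
  B^(n-1-k) = 11^6 mod 97 = 50
  Delta = 1 * 50 mod 97 = 50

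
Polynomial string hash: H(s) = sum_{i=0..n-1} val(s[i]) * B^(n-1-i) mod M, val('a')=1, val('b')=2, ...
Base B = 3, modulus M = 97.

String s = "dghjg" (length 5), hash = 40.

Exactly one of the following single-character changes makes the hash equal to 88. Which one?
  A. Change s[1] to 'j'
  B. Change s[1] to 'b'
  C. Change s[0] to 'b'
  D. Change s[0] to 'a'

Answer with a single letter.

Answer: D

Derivation:
Option A: s[1]='g'->'j', delta=(10-7)*3^3 mod 97 = 81, hash=40+81 mod 97 = 24
Option B: s[1]='g'->'b', delta=(2-7)*3^3 mod 97 = 59, hash=40+59 mod 97 = 2
Option C: s[0]='d'->'b', delta=(2-4)*3^4 mod 97 = 32, hash=40+32 mod 97 = 72
Option D: s[0]='d'->'a', delta=(1-4)*3^4 mod 97 = 48, hash=40+48 mod 97 = 88 <-- target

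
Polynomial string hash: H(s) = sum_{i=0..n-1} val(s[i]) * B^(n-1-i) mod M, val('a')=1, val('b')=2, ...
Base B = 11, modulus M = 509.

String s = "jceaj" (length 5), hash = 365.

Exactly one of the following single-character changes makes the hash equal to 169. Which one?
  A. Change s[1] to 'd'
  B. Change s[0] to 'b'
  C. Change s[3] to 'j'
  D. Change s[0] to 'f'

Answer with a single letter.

Answer: A

Derivation:
Option A: s[1]='c'->'d', delta=(4-3)*11^3 mod 509 = 313, hash=365+313 mod 509 = 169 <-- target
Option B: s[0]='j'->'b', delta=(2-10)*11^4 mod 509 = 451, hash=365+451 mod 509 = 307
Option C: s[3]='a'->'j', delta=(10-1)*11^1 mod 509 = 99, hash=365+99 mod 509 = 464
Option D: s[0]='j'->'f', delta=(6-10)*11^4 mod 509 = 480, hash=365+480 mod 509 = 336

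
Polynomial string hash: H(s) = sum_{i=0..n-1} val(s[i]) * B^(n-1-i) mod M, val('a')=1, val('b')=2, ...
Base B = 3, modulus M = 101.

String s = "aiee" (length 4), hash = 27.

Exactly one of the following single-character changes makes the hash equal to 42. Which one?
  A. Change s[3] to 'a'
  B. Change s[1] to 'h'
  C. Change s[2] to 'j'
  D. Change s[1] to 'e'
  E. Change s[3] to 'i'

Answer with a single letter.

Answer: C

Derivation:
Option A: s[3]='e'->'a', delta=(1-5)*3^0 mod 101 = 97, hash=27+97 mod 101 = 23
Option B: s[1]='i'->'h', delta=(8-9)*3^2 mod 101 = 92, hash=27+92 mod 101 = 18
Option C: s[2]='e'->'j', delta=(10-5)*3^1 mod 101 = 15, hash=27+15 mod 101 = 42 <-- target
Option D: s[1]='i'->'e', delta=(5-9)*3^2 mod 101 = 65, hash=27+65 mod 101 = 92
Option E: s[3]='e'->'i', delta=(9-5)*3^0 mod 101 = 4, hash=27+4 mod 101 = 31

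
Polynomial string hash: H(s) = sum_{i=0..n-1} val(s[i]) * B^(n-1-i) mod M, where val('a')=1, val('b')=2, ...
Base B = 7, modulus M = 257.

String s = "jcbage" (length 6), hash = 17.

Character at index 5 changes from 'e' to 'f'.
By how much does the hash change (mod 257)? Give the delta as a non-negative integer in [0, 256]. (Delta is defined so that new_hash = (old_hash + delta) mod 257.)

Delta formula: (val(new) - val(old)) * B^(n-1-k) mod M
  val('f') - val('e') = 6 - 5 = 1
  B^(n-1-k) = 7^0 mod 257 = 1
  Delta = 1 * 1 mod 257 = 1

Answer: 1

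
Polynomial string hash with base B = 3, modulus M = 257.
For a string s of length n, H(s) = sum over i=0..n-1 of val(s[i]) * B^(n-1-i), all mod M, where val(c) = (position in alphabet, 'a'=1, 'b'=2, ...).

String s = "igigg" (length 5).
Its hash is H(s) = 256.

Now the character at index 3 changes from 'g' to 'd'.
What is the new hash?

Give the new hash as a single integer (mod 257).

Answer: 247

Derivation:
val('g') = 7, val('d') = 4
Position k = 3, exponent = n-1-k = 1
B^1 mod M = 3^1 mod 257 = 3
Delta = (4 - 7) * 3 mod 257 = 248
New hash = (256 + 248) mod 257 = 247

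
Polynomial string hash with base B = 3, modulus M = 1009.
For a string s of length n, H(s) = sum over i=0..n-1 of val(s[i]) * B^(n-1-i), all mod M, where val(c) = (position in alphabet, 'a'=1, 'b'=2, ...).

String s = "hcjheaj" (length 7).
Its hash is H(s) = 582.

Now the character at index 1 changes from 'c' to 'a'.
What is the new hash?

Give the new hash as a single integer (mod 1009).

val('c') = 3, val('a') = 1
Position k = 1, exponent = n-1-k = 5
B^5 mod M = 3^5 mod 1009 = 243
Delta = (1 - 3) * 243 mod 1009 = 523
New hash = (582 + 523) mod 1009 = 96

Answer: 96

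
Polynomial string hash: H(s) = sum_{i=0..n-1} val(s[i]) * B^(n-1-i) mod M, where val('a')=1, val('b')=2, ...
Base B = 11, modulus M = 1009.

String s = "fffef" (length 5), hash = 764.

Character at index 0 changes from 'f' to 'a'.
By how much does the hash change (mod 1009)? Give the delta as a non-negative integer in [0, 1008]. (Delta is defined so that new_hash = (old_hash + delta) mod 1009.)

Delta formula: (val(new) - val(old)) * B^(n-1-k) mod M
  val('a') - val('f') = 1 - 6 = -5
  B^(n-1-k) = 11^4 mod 1009 = 515
  Delta = -5 * 515 mod 1009 = 452

Answer: 452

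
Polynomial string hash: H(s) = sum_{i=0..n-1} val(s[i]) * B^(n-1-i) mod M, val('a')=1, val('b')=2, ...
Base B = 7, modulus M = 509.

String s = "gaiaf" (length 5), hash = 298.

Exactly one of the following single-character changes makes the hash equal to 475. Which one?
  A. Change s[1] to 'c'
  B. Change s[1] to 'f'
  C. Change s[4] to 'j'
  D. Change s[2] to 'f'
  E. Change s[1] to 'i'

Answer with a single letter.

Option A: s[1]='a'->'c', delta=(3-1)*7^3 mod 509 = 177, hash=298+177 mod 509 = 475 <-- target
Option B: s[1]='a'->'f', delta=(6-1)*7^3 mod 509 = 188, hash=298+188 mod 509 = 486
Option C: s[4]='f'->'j', delta=(10-6)*7^0 mod 509 = 4, hash=298+4 mod 509 = 302
Option D: s[2]='i'->'f', delta=(6-9)*7^2 mod 509 = 362, hash=298+362 mod 509 = 151
Option E: s[1]='a'->'i', delta=(9-1)*7^3 mod 509 = 199, hash=298+199 mod 509 = 497

Answer: A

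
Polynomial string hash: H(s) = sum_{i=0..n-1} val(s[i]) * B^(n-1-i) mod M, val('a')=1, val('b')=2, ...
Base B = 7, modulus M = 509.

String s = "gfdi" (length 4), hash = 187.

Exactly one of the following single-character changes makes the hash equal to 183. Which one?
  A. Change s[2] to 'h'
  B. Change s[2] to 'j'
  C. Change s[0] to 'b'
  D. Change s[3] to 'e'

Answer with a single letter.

Answer: D

Derivation:
Option A: s[2]='d'->'h', delta=(8-4)*7^1 mod 509 = 28, hash=187+28 mod 509 = 215
Option B: s[2]='d'->'j', delta=(10-4)*7^1 mod 509 = 42, hash=187+42 mod 509 = 229
Option C: s[0]='g'->'b', delta=(2-7)*7^3 mod 509 = 321, hash=187+321 mod 509 = 508
Option D: s[3]='i'->'e', delta=(5-9)*7^0 mod 509 = 505, hash=187+505 mod 509 = 183 <-- target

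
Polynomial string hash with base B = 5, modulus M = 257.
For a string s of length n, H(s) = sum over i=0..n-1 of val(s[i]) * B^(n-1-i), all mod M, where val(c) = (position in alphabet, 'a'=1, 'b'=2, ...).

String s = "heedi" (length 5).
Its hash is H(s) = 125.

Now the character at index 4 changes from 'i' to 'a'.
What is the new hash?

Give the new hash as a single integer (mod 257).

val('i') = 9, val('a') = 1
Position k = 4, exponent = n-1-k = 0
B^0 mod M = 5^0 mod 257 = 1
Delta = (1 - 9) * 1 mod 257 = 249
New hash = (125 + 249) mod 257 = 117

Answer: 117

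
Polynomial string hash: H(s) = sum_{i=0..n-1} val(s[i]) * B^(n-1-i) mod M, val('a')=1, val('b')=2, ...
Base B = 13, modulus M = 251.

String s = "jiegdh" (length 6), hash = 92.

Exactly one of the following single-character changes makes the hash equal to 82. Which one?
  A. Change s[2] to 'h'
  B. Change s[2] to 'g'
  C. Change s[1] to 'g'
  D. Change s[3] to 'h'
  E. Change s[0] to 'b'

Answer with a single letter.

Answer: E

Derivation:
Option A: s[2]='e'->'h', delta=(8-5)*13^3 mod 251 = 65, hash=92+65 mod 251 = 157
Option B: s[2]='e'->'g', delta=(7-5)*13^3 mod 251 = 127, hash=92+127 mod 251 = 219
Option C: s[1]='i'->'g', delta=(7-9)*13^4 mod 251 = 106, hash=92+106 mod 251 = 198
Option D: s[3]='g'->'h', delta=(8-7)*13^2 mod 251 = 169, hash=92+169 mod 251 = 10
Option E: s[0]='j'->'b', delta=(2-10)*13^5 mod 251 = 241, hash=92+241 mod 251 = 82 <-- target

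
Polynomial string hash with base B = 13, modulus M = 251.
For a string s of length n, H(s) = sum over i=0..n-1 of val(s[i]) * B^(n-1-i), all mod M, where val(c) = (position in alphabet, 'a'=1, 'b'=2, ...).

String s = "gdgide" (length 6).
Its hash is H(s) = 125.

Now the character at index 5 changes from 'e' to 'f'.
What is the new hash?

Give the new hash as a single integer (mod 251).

val('e') = 5, val('f') = 6
Position k = 5, exponent = n-1-k = 0
B^0 mod M = 13^0 mod 251 = 1
Delta = (6 - 5) * 1 mod 251 = 1
New hash = (125 + 1) mod 251 = 126

Answer: 126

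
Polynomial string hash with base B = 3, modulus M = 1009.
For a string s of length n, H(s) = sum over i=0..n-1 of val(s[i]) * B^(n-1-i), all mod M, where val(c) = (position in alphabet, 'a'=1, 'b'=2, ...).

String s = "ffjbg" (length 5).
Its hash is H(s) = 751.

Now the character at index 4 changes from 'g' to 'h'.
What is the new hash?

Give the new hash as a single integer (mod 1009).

Answer: 752

Derivation:
val('g') = 7, val('h') = 8
Position k = 4, exponent = n-1-k = 0
B^0 mod M = 3^0 mod 1009 = 1
Delta = (8 - 7) * 1 mod 1009 = 1
New hash = (751 + 1) mod 1009 = 752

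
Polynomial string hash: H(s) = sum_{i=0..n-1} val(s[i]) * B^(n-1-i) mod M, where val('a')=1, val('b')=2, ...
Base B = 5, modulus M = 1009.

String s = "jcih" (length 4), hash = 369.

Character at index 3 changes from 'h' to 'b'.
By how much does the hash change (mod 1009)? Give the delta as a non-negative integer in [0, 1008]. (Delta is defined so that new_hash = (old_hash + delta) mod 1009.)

Answer: 1003

Derivation:
Delta formula: (val(new) - val(old)) * B^(n-1-k) mod M
  val('b') - val('h') = 2 - 8 = -6
  B^(n-1-k) = 5^0 mod 1009 = 1
  Delta = -6 * 1 mod 1009 = 1003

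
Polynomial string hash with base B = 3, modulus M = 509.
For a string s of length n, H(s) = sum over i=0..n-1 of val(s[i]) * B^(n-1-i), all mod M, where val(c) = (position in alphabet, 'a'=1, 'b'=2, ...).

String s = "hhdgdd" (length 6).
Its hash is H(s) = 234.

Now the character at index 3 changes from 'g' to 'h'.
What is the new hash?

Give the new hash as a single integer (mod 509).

Answer: 243

Derivation:
val('g') = 7, val('h') = 8
Position k = 3, exponent = n-1-k = 2
B^2 mod M = 3^2 mod 509 = 9
Delta = (8 - 7) * 9 mod 509 = 9
New hash = (234 + 9) mod 509 = 243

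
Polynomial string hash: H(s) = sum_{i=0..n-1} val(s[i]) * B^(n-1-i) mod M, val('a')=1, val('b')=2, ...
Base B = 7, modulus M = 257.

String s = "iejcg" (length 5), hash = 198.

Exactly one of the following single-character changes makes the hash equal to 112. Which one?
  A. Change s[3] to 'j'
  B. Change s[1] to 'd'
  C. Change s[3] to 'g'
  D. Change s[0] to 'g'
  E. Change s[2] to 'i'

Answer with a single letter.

Answer: B

Derivation:
Option A: s[3]='c'->'j', delta=(10-3)*7^1 mod 257 = 49, hash=198+49 mod 257 = 247
Option B: s[1]='e'->'d', delta=(4-5)*7^3 mod 257 = 171, hash=198+171 mod 257 = 112 <-- target
Option C: s[3]='c'->'g', delta=(7-3)*7^1 mod 257 = 28, hash=198+28 mod 257 = 226
Option D: s[0]='i'->'g', delta=(7-9)*7^4 mod 257 = 81, hash=198+81 mod 257 = 22
Option E: s[2]='j'->'i', delta=(9-10)*7^2 mod 257 = 208, hash=198+208 mod 257 = 149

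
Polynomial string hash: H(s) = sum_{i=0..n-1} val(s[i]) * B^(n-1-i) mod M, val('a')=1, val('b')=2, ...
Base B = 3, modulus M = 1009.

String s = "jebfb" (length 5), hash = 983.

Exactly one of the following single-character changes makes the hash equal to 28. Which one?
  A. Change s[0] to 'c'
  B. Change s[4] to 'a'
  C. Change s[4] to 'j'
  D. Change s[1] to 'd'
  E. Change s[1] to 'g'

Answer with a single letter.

Answer: E

Derivation:
Option A: s[0]='j'->'c', delta=(3-10)*3^4 mod 1009 = 442, hash=983+442 mod 1009 = 416
Option B: s[4]='b'->'a', delta=(1-2)*3^0 mod 1009 = 1008, hash=983+1008 mod 1009 = 982
Option C: s[4]='b'->'j', delta=(10-2)*3^0 mod 1009 = 8, hash=983+8 mod 1009 = 991
Option D: s[1]='e'->'d', delta=(4-5)*3^3 mod 1009 = 982, hash=983+982 mod 1009 = 956
Option E: s[1]='e'->'g', delta=(7-5)*3^3 mod 1009 = 54, hash=983+54 mod 1009 = 28 <-- target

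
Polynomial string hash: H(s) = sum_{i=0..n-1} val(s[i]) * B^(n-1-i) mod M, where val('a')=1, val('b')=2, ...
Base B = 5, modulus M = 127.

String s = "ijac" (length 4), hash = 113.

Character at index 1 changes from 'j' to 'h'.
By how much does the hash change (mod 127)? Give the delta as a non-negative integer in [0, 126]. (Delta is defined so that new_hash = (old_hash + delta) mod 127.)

Delta formula: (val(new) - val(old)) * B^(n-1-k) mod M
  val('h') - val('j') = 8 - 10 = -2
  B^(n-1-k) = 5^2 mod 127 = 25
  Delta = -2 * 25 mod 127 = 77

Answer: 77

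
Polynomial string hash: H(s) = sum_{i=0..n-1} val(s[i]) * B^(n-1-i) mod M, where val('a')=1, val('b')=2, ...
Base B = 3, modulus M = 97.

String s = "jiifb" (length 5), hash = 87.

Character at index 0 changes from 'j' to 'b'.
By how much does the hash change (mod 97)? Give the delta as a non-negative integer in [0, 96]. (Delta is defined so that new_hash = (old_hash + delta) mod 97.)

Answer: 31

Derivation:
Delta formula: (val(new) - val(old)) * B^(n-1-k) mod M
  val('b') - val('j') = 2 - 10 = -8
  B^(n-1-k) = 3^4 mod 97 = 81
  Delta = -8 * 81 mod 97 = 31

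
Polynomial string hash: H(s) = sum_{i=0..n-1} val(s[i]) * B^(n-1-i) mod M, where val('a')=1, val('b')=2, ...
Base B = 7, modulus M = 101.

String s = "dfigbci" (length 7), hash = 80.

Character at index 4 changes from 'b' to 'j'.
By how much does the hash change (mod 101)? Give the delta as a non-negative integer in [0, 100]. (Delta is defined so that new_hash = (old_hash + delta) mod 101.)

Delta formula: (val(new) - val(old)) * B^(n-1-k) mod M
  val('j') - val('b') = 10 - 2 = 8
  B^(n-1-k) = 7^2 mod 101 = 49
  Delta = 8 * 49 mod 101 = 89

Answer: 89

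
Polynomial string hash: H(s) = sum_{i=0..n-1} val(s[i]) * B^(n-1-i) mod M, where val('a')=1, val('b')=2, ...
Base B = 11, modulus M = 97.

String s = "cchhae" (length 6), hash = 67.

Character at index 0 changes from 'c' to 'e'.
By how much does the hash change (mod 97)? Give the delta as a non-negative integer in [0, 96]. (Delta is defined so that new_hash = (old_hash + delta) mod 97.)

Answer: 62

Derivation:
Delta formula: (val(new) - val(old)) * B^(n-1-k) mod M
  val('e') - val('c') = 5 - 3 = 2
  B^(n-1-k) = 11^5 mod 97 = 31
  Delta = 2 * 31 mod 97 = 62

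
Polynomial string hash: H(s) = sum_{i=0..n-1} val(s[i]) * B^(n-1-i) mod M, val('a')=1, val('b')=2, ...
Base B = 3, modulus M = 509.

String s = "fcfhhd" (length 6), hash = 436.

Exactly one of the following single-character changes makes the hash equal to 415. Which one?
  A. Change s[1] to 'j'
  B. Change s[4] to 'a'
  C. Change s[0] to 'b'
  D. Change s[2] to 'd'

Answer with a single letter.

Answer: B

Derivation:
Option A: s[1]='c'->'j', delta=(10-3)*3^4 mod 509 = 58, hash=436+58 mod 509 = 494
Option B: s[4]='h'->'a', delta=(1-8)*3^1 mod 509 = 488, hash=436+488 mod 509 = 415 <-- target
Option C: s[0]='f'->'b', delta=(2-6)*3^5 mod 509 = 46, hash=436+46 mod 509 = 482
Option D: s[2]='f'->'d', delta=(4-6)*3^3 mod 509 = 455, hash=436+455 mod 509 = 382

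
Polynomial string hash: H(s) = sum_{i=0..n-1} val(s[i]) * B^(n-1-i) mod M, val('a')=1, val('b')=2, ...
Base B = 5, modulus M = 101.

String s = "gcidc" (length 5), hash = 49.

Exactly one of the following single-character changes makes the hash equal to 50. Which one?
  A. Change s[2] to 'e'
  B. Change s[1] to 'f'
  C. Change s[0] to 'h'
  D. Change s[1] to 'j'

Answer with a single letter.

Answer: A

Derivation:
Option A: s[2]='i'->'e', delta=(5-9)*5^2 mod 101 = 1, hash=49+1 mod 101 = 50 <-- target
Option B: s[1]='c'->'f', delta=(6-3)*5^3 mod 101 = 72, hash=49+72 mod 101 = 20
Option C: s[0]='g'->'h', delta=(8-7)*5^4 mod 101 = 19, hash=49+19 mod 101 = 68
Option D: s[1]='c'->'j', delta=(10-3)*5^3 mod 101 = 67, hash=49+67 mod 101 = 15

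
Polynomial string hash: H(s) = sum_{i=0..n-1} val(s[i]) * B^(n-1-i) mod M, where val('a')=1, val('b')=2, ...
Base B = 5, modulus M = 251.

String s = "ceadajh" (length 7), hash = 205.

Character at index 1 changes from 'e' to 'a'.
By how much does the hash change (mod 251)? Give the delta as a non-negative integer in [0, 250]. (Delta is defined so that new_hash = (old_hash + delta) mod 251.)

Delta formula: (val(new) - val(old)) * B^(n-1-k) mod M
  val('a') - val('e') = 1 - 5 = -4
  B^(n-1-k) = 5^5 mod 251 = 113
  Delta = -4 * 113 mod 251 = 50

Answer: 50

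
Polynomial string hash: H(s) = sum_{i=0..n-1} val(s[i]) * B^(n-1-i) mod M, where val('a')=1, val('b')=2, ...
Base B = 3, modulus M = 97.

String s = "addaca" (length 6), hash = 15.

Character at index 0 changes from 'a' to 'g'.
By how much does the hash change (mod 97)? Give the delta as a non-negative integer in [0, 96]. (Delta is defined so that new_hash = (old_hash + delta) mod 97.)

Answer: 3

Derivation:
Delta formula: (val(new) - val(old)) * B^(n-1-k) mod M
  val('g') - val('a') = 7 - 1 = 6
  B^(n-1-k) = 3^5 mod 97 = 49
  Delta = 6 * 49 mod 97 = 3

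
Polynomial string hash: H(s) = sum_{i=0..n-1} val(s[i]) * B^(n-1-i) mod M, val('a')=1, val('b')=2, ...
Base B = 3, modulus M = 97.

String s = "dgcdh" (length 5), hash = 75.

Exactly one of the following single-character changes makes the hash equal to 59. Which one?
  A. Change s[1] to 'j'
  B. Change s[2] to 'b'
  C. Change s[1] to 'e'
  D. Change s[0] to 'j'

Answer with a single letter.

Answer: A

Derivation:
Option A: s[1]='g'->'j', delta=(10-7)*3^3 mod 97 = 81, hash=75+81 mod 97 = 59 <-- target
Option B: s[2]='c'->'b', delta=(2-3)*3^2 mod 97 = 88, hash=75+88 mod 97 = 66
Option C: s[1]='g'->'e', delta=(5-7)*3^3 mod 97 = 43, hash=75+43 mod 97 = 21
Option D: s[0]='d'->'j', delta=(10-4)*3^4 mod 97 = 1, hash=75+1 mod 97 = 76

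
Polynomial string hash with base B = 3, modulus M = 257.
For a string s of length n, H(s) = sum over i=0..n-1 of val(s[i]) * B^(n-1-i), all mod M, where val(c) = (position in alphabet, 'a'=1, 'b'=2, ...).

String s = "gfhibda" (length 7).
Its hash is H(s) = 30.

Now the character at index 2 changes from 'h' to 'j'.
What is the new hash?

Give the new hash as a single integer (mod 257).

val('h') = 8, val('j') = 10
Position k = 2, exponent = n-1-k = 4
B^4 mod M = 3^4 mod 257 = 81
Delta = (10 - 8) * 81 mod 257 = 162
New hash = (30 + 162) mod 257 = 192

Answer: 192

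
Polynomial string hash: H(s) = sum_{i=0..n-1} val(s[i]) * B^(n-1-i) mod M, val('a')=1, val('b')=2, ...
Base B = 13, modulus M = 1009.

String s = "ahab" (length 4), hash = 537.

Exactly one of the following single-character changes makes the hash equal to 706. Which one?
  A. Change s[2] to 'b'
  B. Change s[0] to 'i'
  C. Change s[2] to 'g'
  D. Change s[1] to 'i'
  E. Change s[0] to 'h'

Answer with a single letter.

Option A: s[2]='a'->'b', delta=(2-1)*13^1 mod 1009 = 13, hash=537+13 mod 1009 = 550
Option B: s[0]='a'->'i', delta=(9-1)*13^3 mod 1009 = 423, hash=537+423 mod 1009 = 960
Option C: s[2]='a'->'g', delta=(7-1)*13^1 mod 1009 = 78, hash=537+78 mod 1009 = 615
Option D: s[1]='h'->'i', delta=(9-8)*13^2 mod 1009 = 169, hash=537+169 mod 1009 = 706 <-- target
Option E: s[0]='a'->'h', delta=(8-1)*13^3 mod 1009 = 244, hash=537+244 mod 1009 = 781

Answer: D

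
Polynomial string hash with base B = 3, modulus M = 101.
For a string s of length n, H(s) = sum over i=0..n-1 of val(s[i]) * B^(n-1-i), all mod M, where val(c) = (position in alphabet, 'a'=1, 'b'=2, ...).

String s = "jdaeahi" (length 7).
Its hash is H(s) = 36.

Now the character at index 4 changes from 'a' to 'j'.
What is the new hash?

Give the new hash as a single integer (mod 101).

val('a') = 1, val('j') = 10
Position k = 4, exponent = n-1-k = 2
B^2 mod M = 3^2 mod 101 = 9
Delta = (10 - 1) * 9 mod 101 = 81
New hash = (36 + 81) mod 101 = 16

Answer: 16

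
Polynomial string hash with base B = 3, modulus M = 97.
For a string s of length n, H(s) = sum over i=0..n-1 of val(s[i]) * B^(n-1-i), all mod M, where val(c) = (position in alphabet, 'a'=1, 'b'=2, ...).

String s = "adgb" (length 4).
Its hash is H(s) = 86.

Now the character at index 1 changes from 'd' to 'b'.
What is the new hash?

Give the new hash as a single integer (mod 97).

val('d') = 4, val('b') = 2
Position k = 1, exponent = n-1-k = 2
B^2 mod M = 3^2 mod 97 = 9
Delta = (2 - 4) * 9 mod 97 = 79
New hash = (86 + 79) mod 97 = 68

Answer: 68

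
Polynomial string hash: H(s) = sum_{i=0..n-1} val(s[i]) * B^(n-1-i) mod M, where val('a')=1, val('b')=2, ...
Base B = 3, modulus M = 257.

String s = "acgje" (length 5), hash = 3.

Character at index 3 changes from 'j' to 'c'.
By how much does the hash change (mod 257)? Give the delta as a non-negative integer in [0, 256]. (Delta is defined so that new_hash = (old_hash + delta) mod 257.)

Delta formula: (val(new) - val(old)) * B^(n-1-k) mod M
  val('c') - val('j') = 3 - 10 = -7
  B^(n-1-k) = 3^1 mod 257 = 3
  Delta = -7 * 3 mod 257 = 236

Answer: 236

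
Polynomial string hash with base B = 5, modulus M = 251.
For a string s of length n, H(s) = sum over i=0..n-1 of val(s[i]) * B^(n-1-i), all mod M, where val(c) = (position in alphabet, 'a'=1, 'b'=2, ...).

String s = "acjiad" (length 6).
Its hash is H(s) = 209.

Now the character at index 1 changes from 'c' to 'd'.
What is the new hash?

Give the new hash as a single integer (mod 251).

Answer: 81

Derivation:
val('c') = 3, val('d') = 4
Position k = 1, exponent = n-1-k = 4
B^4 mod M = 5^4 mod 251 = 123
Delta = (4 - 3) * 123 mod 251 = 123
New hash = (209 + 123) mod 251 = 81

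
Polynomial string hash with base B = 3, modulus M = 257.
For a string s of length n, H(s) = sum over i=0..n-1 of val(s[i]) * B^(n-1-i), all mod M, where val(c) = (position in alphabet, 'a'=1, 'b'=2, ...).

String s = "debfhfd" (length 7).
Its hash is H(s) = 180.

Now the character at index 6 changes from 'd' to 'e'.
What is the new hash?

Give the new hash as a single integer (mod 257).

Answer: 181

Derivation:
val('d') = 4, val('e') = 5
Position k = 6, exponent = n-1-k = 0
B^0 mod M = 3^0 mod 257 = 1
Delta = (5 - 4) * 1 mod 257 = 1
New hash = (180 + 1) mod 257 = 181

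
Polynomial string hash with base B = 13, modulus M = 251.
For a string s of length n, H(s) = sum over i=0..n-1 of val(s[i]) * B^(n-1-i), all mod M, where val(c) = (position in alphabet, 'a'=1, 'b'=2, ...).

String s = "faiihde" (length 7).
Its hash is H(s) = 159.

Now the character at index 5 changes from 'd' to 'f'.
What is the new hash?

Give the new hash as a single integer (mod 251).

val('d') = 4, val('f') = 6
Position k = 5, exponent = n-1-k = 1
B^1 mod M = 13^1 mod 251 = 13
Delta = (6 - 4) * 13 mod 251 = 26
New hash = (159 + 26) mod 251 = 185

Answer: 185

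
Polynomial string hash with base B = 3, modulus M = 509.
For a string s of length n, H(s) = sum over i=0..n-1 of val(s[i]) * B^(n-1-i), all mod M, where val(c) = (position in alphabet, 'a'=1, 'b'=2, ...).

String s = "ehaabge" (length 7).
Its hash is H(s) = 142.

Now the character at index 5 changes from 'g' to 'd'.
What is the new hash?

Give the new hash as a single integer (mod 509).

Answer: 133

Derivation:
val('g') = 7, val('d') = 4
Position k = 5, exponent = n-1-k = 1
B^1 mod M = 3^1 mod 509 = 3
Delta = (4 - 7) * 3 mod 509 = 500
New hash = (142 + 500) mod 509 = 133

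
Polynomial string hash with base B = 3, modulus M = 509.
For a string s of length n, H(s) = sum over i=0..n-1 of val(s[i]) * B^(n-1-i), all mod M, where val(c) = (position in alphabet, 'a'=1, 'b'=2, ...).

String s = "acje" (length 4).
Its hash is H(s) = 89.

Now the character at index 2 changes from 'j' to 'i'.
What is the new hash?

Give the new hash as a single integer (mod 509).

Answer: 86

Derivation:
val('j') = 10, val('i') = 9
Position k = 2, exponent = n-1-k = 1
B^1 mod M = 3^1 mod 509 = 3
Delta = (9 - 10) * 3 mod 509 = 506
New hash = (89 + 506) mod 509 = 86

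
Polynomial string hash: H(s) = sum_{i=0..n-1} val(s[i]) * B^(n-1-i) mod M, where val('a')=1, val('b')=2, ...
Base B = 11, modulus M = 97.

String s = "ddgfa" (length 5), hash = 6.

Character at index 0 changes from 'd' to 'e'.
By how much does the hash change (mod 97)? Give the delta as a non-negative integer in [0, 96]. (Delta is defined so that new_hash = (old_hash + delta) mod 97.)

Delta formula: (val(new) - val(old)) * B^(n-1-k) mod M
  val('e') - val('d') = 5 - 4 = 1
  B^(n-1-k) = 11^4 mod 97 = 91
  Delta = 1 * 91 mod 97 = 91

Answer: 91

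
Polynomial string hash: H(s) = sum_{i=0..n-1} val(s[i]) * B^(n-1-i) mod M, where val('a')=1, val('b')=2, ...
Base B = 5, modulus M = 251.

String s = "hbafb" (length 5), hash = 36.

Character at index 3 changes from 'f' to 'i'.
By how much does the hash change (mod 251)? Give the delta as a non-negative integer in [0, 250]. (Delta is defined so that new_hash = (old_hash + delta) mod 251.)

Answer: 15

Derivation:
Delta formula: (val(new) - val(old)) * B^(n-1-k) mod M
  val('i') - val('f') = 9 - 6 = 3
  B^(n-1-k) = 5^1 mod 251 = 5
  Delta = 3 * 5 mod 251 = 15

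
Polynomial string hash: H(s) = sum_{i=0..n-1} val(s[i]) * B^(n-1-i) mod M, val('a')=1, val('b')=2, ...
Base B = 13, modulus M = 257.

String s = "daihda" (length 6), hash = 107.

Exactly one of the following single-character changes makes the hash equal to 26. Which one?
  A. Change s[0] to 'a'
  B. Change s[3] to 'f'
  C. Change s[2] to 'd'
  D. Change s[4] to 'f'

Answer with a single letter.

Answer: B

Derivation:
Option A: s[0]='d'->'a', delta=(1-4)*13^5 mod 257 = 216, hash=107+216 mod 257 = 66
Option B: s[3]='h'->'f', delta=(6-8)*13^2 mod 257 = 176, hash=107+176 mod 257 = 26 <-- target
Option C: s[2]='i'->'d', delta=(4-9)*13^3 mod 257 = 66, hash=107+66 mod 257 = 173
Option D: s[4]='d'->'f', delta=(6-4)*13^1 mod 257 = 26, hash=107+26 mod 257 = 133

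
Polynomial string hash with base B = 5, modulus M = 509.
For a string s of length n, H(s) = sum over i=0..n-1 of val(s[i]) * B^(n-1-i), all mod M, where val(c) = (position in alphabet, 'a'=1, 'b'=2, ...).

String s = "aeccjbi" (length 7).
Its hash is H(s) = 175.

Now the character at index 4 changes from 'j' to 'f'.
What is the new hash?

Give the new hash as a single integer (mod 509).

Answer: 75

Derivation:
val('j') = 10, val('f') = 6
Position k = 4, exponent = n-1-k = 2
B^2 mod M = 5^2 mod 509 = 25
Delta = (6 - 10) * 25 mod 509 = 409
New hash = (175 + 409) mod 509 = 75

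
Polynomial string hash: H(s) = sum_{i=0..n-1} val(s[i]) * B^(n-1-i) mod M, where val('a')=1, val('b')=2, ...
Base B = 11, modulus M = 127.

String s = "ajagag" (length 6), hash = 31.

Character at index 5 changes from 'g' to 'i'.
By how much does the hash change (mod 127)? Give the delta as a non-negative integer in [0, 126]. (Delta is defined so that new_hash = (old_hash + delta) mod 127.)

Answer: 2

Derivation:
Delta formula: (val(new) - val(old)) * B^(n-1-k) mod M
  val('i') - val('g') = 9 - 7 = 2
  B^(n-1-k) = 11^0 mod 127 = 1
  Delta = 2 * 1 mod 127 = 2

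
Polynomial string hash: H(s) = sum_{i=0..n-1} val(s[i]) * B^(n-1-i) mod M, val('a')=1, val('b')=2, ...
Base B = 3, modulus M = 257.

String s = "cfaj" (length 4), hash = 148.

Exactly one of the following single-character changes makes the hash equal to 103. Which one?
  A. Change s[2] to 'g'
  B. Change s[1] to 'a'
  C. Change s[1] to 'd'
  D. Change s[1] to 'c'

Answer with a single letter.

Answer: B

Derivation:
Option A: s[2]='a'->'g', delta=(7-1)*3^1 mod 257 = 18, hash=148+18 mod 257 = 166
Option B: s[1]='f'->'a', delta=(1-6)*3^2 mod 257 = 212, hash=148+212 mod 257 = 103 <-- target
Option C: s[1]='f'->'d', delta=(4-6)*3^2 mod 257 = 239, hash=148+239 mod 257 = 130
Option D: s[1]='f'->'c', delta=(3-6)*3^2 mod 257 = 230, hash=148+230 mod 257 = 121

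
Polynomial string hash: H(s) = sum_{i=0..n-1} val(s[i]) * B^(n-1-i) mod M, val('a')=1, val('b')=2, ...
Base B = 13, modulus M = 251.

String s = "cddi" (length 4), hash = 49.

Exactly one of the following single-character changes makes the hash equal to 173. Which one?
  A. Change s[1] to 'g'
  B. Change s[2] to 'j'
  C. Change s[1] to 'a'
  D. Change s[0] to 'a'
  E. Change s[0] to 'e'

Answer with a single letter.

Answer: D

Derivation:
Option A: s[1]='d'->'g', delta=(7-4)*13^2 mod 251 = 5, hash=49+5 mod 251 = 54
Option B: s[2]='d'->'j', delta=(10-4)*13^1 mod 251 = 78, hash=49+78 mod 251 = 127
Option C: s[1]='d'->'a', delta=(1-4)*13^2 mod 251 = 246, hash=49+246 mod 251 = 44
Option D: s[0]='c'->'a', delta=(1-3)*13^3 mod 251 = 124, hash=49+124 mod 251 = 173 <-- target
Option E: s[0]='c'->'e', delta=(5-3)*13^3 mod 251 = 127, hash=49+127 mod 251 = 176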